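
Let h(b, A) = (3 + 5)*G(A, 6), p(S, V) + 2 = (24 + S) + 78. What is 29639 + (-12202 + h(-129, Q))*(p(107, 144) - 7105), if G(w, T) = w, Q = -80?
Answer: 88613755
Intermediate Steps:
p(S, V) = 100 + S (p(S, V) = -2 + ((24 + S) + 78) = -2 + (102 + S) = 100 + S)
h(b, A) = 8*A (h(b, A) = (3 + 5)*A = 8*A)
29639 + (-12202 + h(-129, Q))*(p(107, 144) - 7105) = 29639 + (-12202 + 8*(-80))*((100 + 107) - 7105) = 29639 + (-12202 - 640)*(207 - 7105) = 29639 - 12842*(-6898) = 29639 + 88584116 = 88613755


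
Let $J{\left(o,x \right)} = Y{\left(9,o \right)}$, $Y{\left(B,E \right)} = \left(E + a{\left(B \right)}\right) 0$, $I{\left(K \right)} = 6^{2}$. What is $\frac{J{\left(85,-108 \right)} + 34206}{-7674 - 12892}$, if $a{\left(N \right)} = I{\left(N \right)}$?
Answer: $- \frac{17103}{10283} \approx -1.6632$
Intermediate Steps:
$I{\left(K \right)} = 36$
$a{\left(N \right)} = 36$
$Y{\left(B,E \right)} = 0$ ($Y{\left(B,E \right)} = \left(E + 36\right) 0 = \left(36 + E\right) 0 = 0$)
$J{\left(o,x \right)} = 0$
$\frac{J{\left(85,-108 \right)} + 34206}{-7674 - 12892} = \frac{0 + 34206}{-7674 - 12892} = \frac{34206}{-20566} = 34206 \left(- \frac{1}{20566}\right) = - \frac{17103}{10283}$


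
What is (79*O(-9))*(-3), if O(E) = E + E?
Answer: 4266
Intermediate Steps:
O(E) = 2*E
(79*O(-9))*(-3) = (79*(2*(-9)))*(-3) = (79*(-18))*(-3) = -1422*(-3) = 4266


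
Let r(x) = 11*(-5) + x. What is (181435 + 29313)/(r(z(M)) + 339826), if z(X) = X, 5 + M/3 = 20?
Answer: 52687/84954 ≈ 0.62018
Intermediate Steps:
M = 45 (M = -15 + 3*20 = -15 + 60 = 45)
r(x) = -55 + x
(181435 + 29313)/(r(z(M)) + 339826) = (181435 + 29313)/((-55 + 45) + 339826) = 210748/(-10 + 339826) = 210748/339816 = 210748*(1/339816) = 52687/84954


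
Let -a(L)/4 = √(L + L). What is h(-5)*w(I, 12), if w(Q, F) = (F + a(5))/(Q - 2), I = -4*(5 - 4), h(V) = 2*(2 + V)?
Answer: 12 - 4*√10 ≈ -0.64911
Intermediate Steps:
h(V) = 4 + 2*V
a(L) = -4*√2*√L (a(L) = -4*√(L + L) = -4*√2*√L)
I = -4 (I = -4*1 = -4)
w(Q, F) = (F - 4*√10)/(-2 + Q) (w(Q, F) = (F - 4*√2*√5)/(Q - 2) = (F - 4*√10)/(-2 + Q))
h(-5)*w(I, 12) = (4 + 2*(-5))*((12 - 4*√10)/(-2 - 4)) = (4 - 10)*((12 - 4*√10)/(-6)) = -(-1)*(12 - 4*√10) = -6*(-2 + 2*√10/3) = 12 - 4*√10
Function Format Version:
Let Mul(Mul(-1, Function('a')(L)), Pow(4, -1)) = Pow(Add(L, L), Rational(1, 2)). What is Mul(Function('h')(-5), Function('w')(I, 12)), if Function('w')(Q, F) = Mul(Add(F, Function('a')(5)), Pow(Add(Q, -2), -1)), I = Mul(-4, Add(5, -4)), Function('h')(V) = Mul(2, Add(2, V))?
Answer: Add(12, Mul(-4, Pow(10, Rational(1, 2)))) ≈ -0.64911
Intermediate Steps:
Function('h')(V) = Add(4, Mul(2, V))
Function('a')(L) = Mul(-4, Pow(2, Rational(1, 2)), Pow(L, Rational(1, 2))) (Function('a')(L) = Mul(-4, Pow(Add(L, L), Rational(1, 2))) = Mul(-4, Pow(Mul(2, L), Rational(1, 2))) = Mul(-4, Mul(Pow(2, Rational(1, 2)), Pow(L, Rational(1, 2)))) = Mul(-4, Pow(2, Rational(1, 2)), Pow(L, Rational(1, 2))))
I = -4 (I = Mul(-4, 1) = -4)
Function('w')(Q, F) = Mul(Pow(Add(-2, Q), -1), Add(F, Mul(-4, Pow(10, Rational(1, 2))))) (Function('w')(Q, F) = Mul(Add(F, Mul(-4, Pow(2, Rational(1, 2)), Pow(5, Rational(1, 2)))), Pow(Add(Q, -2), -1)) = Mul(Add(F, Mul(-4, Pow(10, Rational(1, 2)))), Pow(Add(-2, Q), -1)) = Mul(Pow(Add(-2, Q), -1), Add(F, Mul(-4, Pow(10, Rational(1, 2))))))
Mul(Function('h')(-5), Function('w')(I, 12)) = Mul(Add(4, Mul(2, -5)), Mul(Pow(Add(-2, -4), -1), Add(12, Mul(-4, Pow(10, Rational(1, 2)))))) = Mul(Add(4, -10), Mul(Pow(-6, -1), Add(12, Mul(-4, Pow(10, Rational(1, 2)))))) = Mul(-6, Mul(Rational(-1, 6), Add(12, Mul(-4, Pow(10, Rational(1, 2)))))) = Mul(-6, Add(-2, Mul(Rational(2, 3), Pow(10, Rational(1, 2))))) = Add(12, Mul(-4, Pow(10, Rational(1, 2))))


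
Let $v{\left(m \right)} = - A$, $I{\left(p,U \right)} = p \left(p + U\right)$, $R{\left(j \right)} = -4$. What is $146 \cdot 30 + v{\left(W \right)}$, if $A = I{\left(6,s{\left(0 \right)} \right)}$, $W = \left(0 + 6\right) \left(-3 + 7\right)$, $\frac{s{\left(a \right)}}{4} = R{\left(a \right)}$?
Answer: $4440$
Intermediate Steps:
$s{\left(a \right)} = -16$ ($s{\left(a \right)} = 4 \left(-4\right) = -16$)
$I{\left(p,U \right)} = p \left(U + p\right)$
$W = 24$ ($W = 6 \cdot 4 = 24$)
$A = -60$ ($A = 6 \left(-16 + 6\right) = 6 \left(-10\right) = -60$)
$v{\left(m \right)} = 60$ ($v{\left(m \right)} = \left(-1\right) \left(-60\right) = 60$)
$146 \cdot 30 + v{\left(W \right)} = 146 \cdot 30 + 60 = 4380 + 60 = 4440$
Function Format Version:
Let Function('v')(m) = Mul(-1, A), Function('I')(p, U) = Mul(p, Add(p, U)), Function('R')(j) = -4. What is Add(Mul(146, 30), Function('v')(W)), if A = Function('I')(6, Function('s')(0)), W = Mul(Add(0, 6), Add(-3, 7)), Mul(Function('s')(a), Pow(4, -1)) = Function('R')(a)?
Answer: 4440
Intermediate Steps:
Function('s')(a) = -16 (Function('s')(a) = Mul(4, -4) = -16)
Function('I')(p, U) = Mul(p, Add(U, p))
W = 24 (W = Mul(6, 4) = 24)
A = -60 (A = Mul(6, Add(-16, 6)) = Mul(6, -10) = -60)
Function('v')(m) = 60 (Function('v')(m) = Mul(-1, -60) = 60)
Add(Mul(146, 30), Function('v')(W)) = Add(Mul(146, 30), 60) = Add(4380, 60) = 4440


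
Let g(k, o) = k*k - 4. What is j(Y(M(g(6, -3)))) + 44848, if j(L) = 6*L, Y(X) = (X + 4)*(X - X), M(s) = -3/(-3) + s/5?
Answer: 44848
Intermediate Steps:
g(k, o) = -4 + k² (g(k, o) = k² - 4 = -4 + k²)
M(s) = 1 + s/5 (M(s) = -3*(-⅓) + s*(⅕) = 1 + s/5)
Y(X) = 0 (Y(X) = (4 + X)*0 = 0)
j(Y(M(g(6, -3)))) + 44848 = 6*0 + 44848 = 0 + 44848 = 44848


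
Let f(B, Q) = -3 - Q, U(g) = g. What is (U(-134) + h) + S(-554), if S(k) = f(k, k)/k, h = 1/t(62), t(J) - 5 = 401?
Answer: -7590742/56231 ≈ -134.99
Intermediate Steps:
t(J) = 406 (t(J) = 5 + 401 = 406)
h = 1/406 ≈ 0.0024631
S(k) = (-3 - k)/k
(U(-134) + h) + S(-554) = (-134 + 1/406) + (-3 - 1*(-554))/(-554) = -54403/406 - (-3 + 554)/554 = -54403/406 - 1/554*551 = -54403/406 - 551/554 = -7590742/56231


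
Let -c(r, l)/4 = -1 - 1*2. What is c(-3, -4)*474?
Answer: 5688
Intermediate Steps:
c(r, l) = 12 (c(r, l) = -4*(-1 - 1*2) = -4*(-1 - 2) = -4*(-3) = 12)
c(-3, -4)*474 = 12*474 = 5688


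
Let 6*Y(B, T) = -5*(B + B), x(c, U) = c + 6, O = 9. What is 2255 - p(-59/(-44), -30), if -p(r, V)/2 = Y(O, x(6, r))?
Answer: 2225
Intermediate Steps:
x(c, U) = 6 + c
Y(B, T) = -5*B/3 (Y(B, T) = (-5*(B + B))/6 = (-10*B)/6 = -5*B/3)
p(r, V) = 30 (p(r, V) = -(-10)*9/3 = -2*(-15) = 30)
2255 - p(-59/(-44), -30) = 2255 - 1*30 = 2255 - 30 = 2225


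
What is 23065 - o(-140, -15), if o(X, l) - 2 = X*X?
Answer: 3463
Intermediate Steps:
o(X, l) = 2 + X² (o(X, l) = 2 + X*X = 2 + X²)
23065 - o(-140, -15) = 23065 - (2 + (-140)²) = 23065 - (2 + 19600) = 23065 - 1*19602 = 23065 - 19602 = 3463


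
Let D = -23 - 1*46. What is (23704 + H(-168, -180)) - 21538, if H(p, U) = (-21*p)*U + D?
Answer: -632943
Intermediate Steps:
D = -69 (D = -23 - 46 = -69)
H(p, U) = -69 - 21*U*p (H(p, U) = (-21*p)*U - 69 = -21*U*p - 69 = -69 - 21*U*p)
(23704 + H(-168, -180)) - 21538 = (23704 + (-69 - 21*(-180)*(-168))) - 21538 = (23704 + (-69 - 635040)) - 21538 = (23704 - 635109) - 21538 = -611405 - 21538 = -632943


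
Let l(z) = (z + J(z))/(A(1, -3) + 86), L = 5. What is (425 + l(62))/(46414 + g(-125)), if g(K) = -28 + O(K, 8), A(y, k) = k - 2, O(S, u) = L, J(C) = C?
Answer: 34549/3757671 ≈ 0.0091943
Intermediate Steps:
O(S, u) = 5
A(y, k) = -2 + k
g(K) = -23 (g(K) = -28 + 5 = -23)
l(z) = 2*z/81 (l(z) = (z + z)/((-2 - 3) + 86) = (2*z)/(-5 + 86) = (2*z)/81 = (2*z)*(1/81) = 2*z/81)
(425 + l(62))/(46414 + g(-125)) = (425 + (2/81)*62)/(46414 - 23) = (425 + 124/81)/46391 = (34549/81)*(1/46391) = 34549/3757671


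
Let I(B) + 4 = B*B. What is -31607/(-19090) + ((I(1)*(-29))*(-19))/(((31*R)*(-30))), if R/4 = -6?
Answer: 22463749/14202960 ≈ 1.5816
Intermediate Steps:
R = -24 (R = 4*(-6) = -24)
I(B) = -4 + B² (I(B) = -4 + B*B = -4 + B²)
-31607/(-19090) + ((I(1)*(-29))*(-19))/(((31*R)*(-30))) = -31607/(-19090) + (((-4 + 1²)*(-29))*(-19))/(((31*(-24))*(-30))) = -31607*(-1/19090) + (((-4 + 1)*(-29))*(-19))/((-744*(-30))) = 31607/19090 + (-3*(-29)*(-19))/22320 = 31607/19090 + (87*(-19))*(1/22320) = 31607/19090 - 1653*1/22320 = 31607/19090 - 551/7440 = 22463749/14202960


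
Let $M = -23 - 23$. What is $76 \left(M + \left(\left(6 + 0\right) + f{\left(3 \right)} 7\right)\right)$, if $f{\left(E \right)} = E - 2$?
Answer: $-2508$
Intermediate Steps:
$f{\left(E \right)} = -2 + E$
$M = -46$
$76 \left(M + \left(\left(6 + 0\right) + f{\left(3 \right)} 7\right)\right) = 76 \left(-46 + \left(\left(6 + 0\right) + \left(-2 + 3\right) 7\right)\right) = 76 \left(-46 + \left(6 + 1 \cdot 7\right)\right) = 76 \left(-46 + \left(6 + 7\right)\right) = 76 \left(-46 + 13\right) = 76 \left(-33\right) = -2508$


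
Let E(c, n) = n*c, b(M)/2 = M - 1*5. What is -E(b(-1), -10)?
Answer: -120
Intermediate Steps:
b(M) = -10 + 2*M (b(M) = 2*(M - 1*5) = 2*(M - 5) = 2*(-5 + M) = -10 + 2*M)
E(c, n) = c*n
-E(b(-1), -10) = -(-10 + 2*(-1))*(-10) = -(-10 - 2)*(-10) = -(-12)*(-10) = -1*120 = -120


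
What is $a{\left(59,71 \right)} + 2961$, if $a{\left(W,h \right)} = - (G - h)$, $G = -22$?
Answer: $3054$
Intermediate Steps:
$a{\left(W,h \right)} = 22 + h$ ($a{\left(W,h \right)} = - (-22 - h) = 22 + h$)
$a{\left(59,71 \right)} + 2961 = \left(22 + 71\right) + 2961 = 93 + 2961 = 3054$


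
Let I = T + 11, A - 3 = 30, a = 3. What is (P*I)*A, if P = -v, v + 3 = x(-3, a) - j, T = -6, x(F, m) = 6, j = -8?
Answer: -1815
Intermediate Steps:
A = 33 (A = 3 + 30 = 33)
v = 11 (v = -3 + (6 - 1*(-8)) = -3 + (6 + 8) = -3 + 14 = 11)
I = 5 (I = -6 + 11 = 5)
P = -11 (P = -1*11 = -11)
(P*I)*A = -11*5*33 = -55*33 = -1815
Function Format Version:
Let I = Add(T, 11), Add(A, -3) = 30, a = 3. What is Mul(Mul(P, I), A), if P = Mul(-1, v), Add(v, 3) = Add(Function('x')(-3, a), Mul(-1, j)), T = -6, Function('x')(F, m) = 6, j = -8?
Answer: -1815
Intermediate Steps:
A = 33 (A = Add(3, 30) = 33)
v = 11 (v = Add(-3, Add(6, Mul(-1, -8))) = Add(-3, Add(6, 8)) = Add(-3, 14) = 11)
I = 5 (I = Add(-6, 11) = 5)
P = -11 (P = Mul(-1, 11) = -11)
Mul(Mul(P, I), A) = Mul(Mul(-11, 5), 33) = Mul(-55, 33) = -1815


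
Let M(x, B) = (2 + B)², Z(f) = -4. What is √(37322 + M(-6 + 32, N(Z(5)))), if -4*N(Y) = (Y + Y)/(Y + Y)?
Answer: √597201/4 ≈ 193.20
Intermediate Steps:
N(Y) = -¼ (N(Y) = -(Y + Y)/(4*(Y + Y)) = -2*Y/(4*(2*Y)) = -2*Y*1/(2*Y)/4 = -¼*1 = -¼)
√(37322 + M(-6 + 32, N(Z(5)))) = √(37322 + (2 - ¼)²) = √(37322 + (7/4)²) = √(37322 + 49/16) = √(597201/16) = √597201/4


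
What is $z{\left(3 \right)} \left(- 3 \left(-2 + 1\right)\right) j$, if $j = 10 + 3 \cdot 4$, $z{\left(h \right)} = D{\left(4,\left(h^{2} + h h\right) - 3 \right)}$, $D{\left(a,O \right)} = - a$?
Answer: $-264$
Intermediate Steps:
$z{\left(h \right)} = -4$ ($z{\left(h \right)} = \left(-1\right) 4 = -4$)
$j = 22$ ($j = 10 + 12 = 22$)
$z{\left(3 \right)} \left(- 3 \left(-2 + 1\right)\right) j = - 4 \left(- 3 \left(-2 + 1\right)\right) 22 = - 4 \left(\left(-3\right) \left(-1\right)\right) 22 = \left(-4\right) 3 \cdot 22 = \left(-12\right) 22 = -264$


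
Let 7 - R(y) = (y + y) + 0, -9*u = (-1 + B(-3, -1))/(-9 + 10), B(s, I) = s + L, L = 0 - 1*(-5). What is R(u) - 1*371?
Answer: -3274/9 ≈ -363.78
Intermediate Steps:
L = 5 (L = 0 + 5 = 5)
B(s, I) = 5 + s (B(s, I) = s + 5 = 5 + s)
u = -1/9 (u = -(-1 + (5 - 3))/(9*(-9 + 10)) = -(-1 + 2)/(9*1) = -1/9 ≈ -0.11111)
R(y) = 7 - 2*y (R(y) = 7 - ((y + y) + 0) = 7 - (2*y + 0) = 7 - 2*y)
R(u) - 1*371 = (7 - 2*(-1/9)) - 1*371 = (7 + 2/9) - 371 = 65/9 - 371 = -3274/9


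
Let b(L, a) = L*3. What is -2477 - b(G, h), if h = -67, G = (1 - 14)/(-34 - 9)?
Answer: -106550/43 ≈ -2477.9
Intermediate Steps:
G = 13/43 (G = -13/(-43) = -13*(-1/43) = 13/43 ≈ 0.30233)
b(L, a) = 3*L
-2477 - b(G, h) = -2477 - 3*13/43 = -2477 - 1*39/43 = -2477 - 39/43 = -106550/43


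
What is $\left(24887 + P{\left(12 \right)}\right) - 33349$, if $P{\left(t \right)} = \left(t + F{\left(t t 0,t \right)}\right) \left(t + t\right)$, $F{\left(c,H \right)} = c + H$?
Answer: $-7886$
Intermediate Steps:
$F{\left(c,H \right)} = H + c$
$P{\left(t \right)} = 4 t^{2}$ ($P{\left(t \right)} = \left(t + \left(t + t t 0\right)\right) \left(t + t\right) = \left(t + \left(t + t^{2} \cdot 0\right)\right) 2 t = \left(t + \left(t + 0\right)\right) 2 t = \left(t + t\right) 2 t = 2 t 2 t = 4 t^{2}$)
$\left(24887 + P{\left(12 \right)}\right) - 33349 = \left(24887 + 4 \cdot 12^{2}\right) - 33349 = \left(24887 + 4 \cdot 144\right) - 33349 = \left(24887 + 576\right) - 33349 = 25463 - 33349 = -7886$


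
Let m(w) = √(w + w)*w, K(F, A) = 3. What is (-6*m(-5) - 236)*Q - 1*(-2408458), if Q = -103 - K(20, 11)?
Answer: 2433474 - 3180*I*√10 ≈ 2.4335e+6 - 10056.0*I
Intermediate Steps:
m(w) = √2*w^(3/2) (m(w) = √(2*w)*w = (√2*√w)*w = √2*w^(3/2))
Q = -106 (Q = -103 - 1*3 = -103 - 3 = -106)
(-6*m(-5) - 236)*Q - 1*(-2408458) = (-6*√2*(-5)^(3/2) - 236)*(-106) - 1*(-2408458) = (-6*√2*(-5*I*√5) - 236)*(-106) + 2408458 = (-(-30)*I*√10 - 236)*(-106) + 2408458 = (30*I*√10 - 236)*(-106) + 2408458 = (-236 + 30*I*√10)*(-106) + 2408458 = (25016 - 3180*I*√10) + 2408458 = 2433474 - 3180*I*√10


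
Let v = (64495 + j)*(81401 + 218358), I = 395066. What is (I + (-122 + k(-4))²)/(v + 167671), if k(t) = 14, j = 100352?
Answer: 203365/24707269772 ≈ 8.2310e-6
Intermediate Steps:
v = 49414371873 (v = (64495 + 100352)*(81401 + 218358) = 164847*299759 = 49414371873)
(I + (-122 + k(-4))²)/(v + 167671) = (395066 + (-122 + 14)²)/(49414371873 + 167671) = (395066 + (-108)²)/49414539544 = (395066 + 11664)*(1/49414539544) = 406730*(1/49414539544) = 203365/24707269772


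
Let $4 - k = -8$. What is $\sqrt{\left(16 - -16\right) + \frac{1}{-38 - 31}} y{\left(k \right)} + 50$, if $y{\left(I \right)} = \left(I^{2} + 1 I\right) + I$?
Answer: $50 + \frac{56 \sqrt{152283}}{23} \approx 1000.1$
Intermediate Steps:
$k = 12$ ($k = 4 - -8 = 4 + 8 = 12$)
$y{\left(I \right)} = I^{2} + 2 I$ ($y{\left(I \right)} = \left(I^{2} + I\right) + I = \left(I + I^{2}\right) + I = I^{2} + 2 I$)
$\sqrt{\left(16 - -16\right) + \frac{1}{-38 - 31}} y{\left(k \right)} + 50 = \sqrt{\left(16 - -16\right) + \frac{1}{-38 - 31}} \cdot 12 \left(2 + 12\right) + 50 = \sqrt{\left(16 + 16\right) + \frac{1}{-69}} \cdot 12 \cdot 14 + 50 = \sqrt{32 - \frac{1}{69}} \cdot 168 + 50 = \sqrt{\frac{2207}{69}} \cdot 168 + 50 = \frac{\sqrt{152283}}{69} \cdot 168 + 50 = \frac{56 \sqrt{152283}}{23} + 50 = 50 + \frac{56 \sqrt{152283}}{23}$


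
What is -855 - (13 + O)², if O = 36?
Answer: -3256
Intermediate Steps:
-855 - (13 + O)² = -855 - (13 + 36)² = -855 - 1*49² = -855 - 1*2401 = -855 - 2401 = -3256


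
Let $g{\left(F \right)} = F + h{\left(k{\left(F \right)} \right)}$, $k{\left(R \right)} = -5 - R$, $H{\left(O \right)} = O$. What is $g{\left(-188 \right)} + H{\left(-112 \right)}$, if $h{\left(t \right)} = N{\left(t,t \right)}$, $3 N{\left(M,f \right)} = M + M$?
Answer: $-178$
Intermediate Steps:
$N{\left(M,f \right)} = \frac{2 M}{3}$ ($N{\left(M,f \right)} = \frac{M + M}{3} = \frac{2 M}{3}$)
$h{\left(t \right)} = \frac{2 t}{3}$
$g{\left(F \right)} = - \frac{10}{3} + \frac{F}{3}$ ($g{\left(F \right)} = F + \frac{2 \left(-5 - F\right)}{3} = F - \left(\frac{10}{3} + \frac{2 F}{3}\right) = - \frac{10}{3} + \frac{F}{3}$)
$g{\left(-188 \right)} + H{\left(-112 \right)} = \left(- \frac{10}{3} + \frac{1}{3} \left(-188\right)\right) - 112 = \left(- \frac{10}{3} - \frac{188}{3}\right) - 112 = -66 - 112 = -178$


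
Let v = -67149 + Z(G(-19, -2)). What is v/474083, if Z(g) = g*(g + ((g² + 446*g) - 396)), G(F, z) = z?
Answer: -64577/474083 ≈ -0.13621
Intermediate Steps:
Z(g) = g*(-396 + g² + 447*g) (Z(g) = g*(g + (-396 + g² + 446*g)) = g*(-396 + g² + 447*g))
v = -64577 (v = -67149 - 2*(-396 + (-2)² + 447*(-2)) = -67149 - 2*(-396 + 4 - 894) = -67149 - 2*(-1286) = -67149 + 2572 = -64577)
v/474083 = -64577/474083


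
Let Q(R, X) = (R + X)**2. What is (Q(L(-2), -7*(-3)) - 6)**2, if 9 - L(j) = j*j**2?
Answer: 2067844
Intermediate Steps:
L(j) = 9 - j**3 (L(j) = 9 - j*j**2 = 9 - j**3)
(Q(L(-2), -7*(-3)) - 6)**2 = (((9 - 1*(-2)**3) - 7*(-3))**2 - 6)**2 = (((9 - 1*(-8)) + 21)**2 - 6)**2 = (((9 + 8) + 21)**2 - 6)**2 = ((17 + 21)**2 - 6)**2 = (38**2 - 6)**2 = (1444 - 6)**2 = 1438**2 = 2067844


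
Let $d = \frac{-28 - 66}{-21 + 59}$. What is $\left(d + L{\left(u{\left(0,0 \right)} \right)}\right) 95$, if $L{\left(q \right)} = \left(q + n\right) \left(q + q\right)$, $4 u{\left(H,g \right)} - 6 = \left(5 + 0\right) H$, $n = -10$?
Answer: $- \frac{5315}{2} \approx -2657.5$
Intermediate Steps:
$d = - \frac{47}{19}$ ($d = - \frac{94}{38} = \left(-94\right) \frac{1}{38} = - \frac{47}{19} \approx -2.4737$)
$u{\left(H,g \right)} = \frac{3}{2} + \frac{5 H}{4}$ ($u{\left(H,g \right)} = \frac{3}{2} + \frac{\left(5 + 0\right) H}{4} = \frac{3}{2} + \frac{5 H}{4}$)
$L{\left(q \right)} = 2 q \left(-10 + q\right)$ ($L{\left(q \right)} = \left(q - 10\right) \left(q + q\right) = \left(-10 + q\right) 2 q = 2 q \left(-10 + q\right)$)
$\left(d + L{\left(u{\left(0,0 \right)} \right)}\right) 95 = \left(- \frac{47}{19} + 2 \left(\frac{3}{2} + \frac{5}{4} \cdot 0\right) \left(-10 + \left(\frac{3}{2} + \frac{5}{4} \cdot 0\right)\right)\right) 95 = \left(- \frac{47}{19} + 2 \left(\frac{3}{2} + 0\right) \left(-10 + \left(\frac{3}{2} + 0\right)\right)\right) 95 = \left(- \frac{47}{19} + 2 \cdot \frac{3}{2} \left(-10 + \frac{3}{2}\right)\right) 95 = \left(- \frac{47}{19} + 2 \cdot \frac{3}{2} \left(- \frac{17}{2}\right)\right) 95 = \left(- \frac{47}{19} - \frac{51}{2}\right) 95 = \left(- \frac{1063}{38}\right) 95 = - \frac{5315}{2}$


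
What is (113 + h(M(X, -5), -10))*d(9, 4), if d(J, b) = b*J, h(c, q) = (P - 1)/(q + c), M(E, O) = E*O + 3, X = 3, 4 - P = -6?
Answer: 44586/11 ≈ 4053.3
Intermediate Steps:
P = 10 (P = 4 - 1*(-6) = 4 + 6 = 10)
M(E, O) = 3 + E*O
h(c, q) = 9/(c + q) (h(c, q) = (10 - 1)/(q + c) = 9/(c + q))
d(J, b) = J*b
(113 + h(M(X, -5), -10))*d(9, 4) = (113 + 9/((3 + 3*(-5)) - 10))*(9*4) = (113 + 9/((3 - 15) - 10))*36 = (113 + 9/(-12 - 10))*36 = (113 + 9/(-22))*36 = (113 + 9*(-1/22))*36 = (113 - 9/22)*36 = (2477/22)*36 = 44586/11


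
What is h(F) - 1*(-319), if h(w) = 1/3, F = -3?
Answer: 958/3 ≈ 319.33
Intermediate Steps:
h(w) = 1/3
h(F) - 1*(-319) = 1/3 - 1*(-319) = 1/3 + 319 = 958/3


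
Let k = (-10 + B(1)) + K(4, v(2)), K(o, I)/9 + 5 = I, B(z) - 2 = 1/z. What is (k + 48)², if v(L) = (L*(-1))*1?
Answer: 484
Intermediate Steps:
B(z) = 2 + 1/z
v(L) = -L (v(L) = -L*1 = -L)
K(o, I) = -45 + 9*I
k = -70 (k = (-10 + (2 + 1/1)) + (-45 + 9*(-1*2)) = (-10 + (2 + 1)) + (-45 + 9*(-2)) = (-10 + 3) + (-45 - 18) = -7 - 63 = -70)
(k + 48)² = (-70 + 48)² = (-22)² = 484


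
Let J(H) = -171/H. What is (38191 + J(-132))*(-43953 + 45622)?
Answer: 2804689409/44 ≈ 6.3743e+7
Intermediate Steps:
(38191 + J(-132))*(-43953 + 45622) = (38191 - 171/(-132))*(-43953 + 45622) = (38191 - 171*(-1/132))*1669 = (38191 + 57/44)*1669 = (1680461/44)*1669 = 2804689409/44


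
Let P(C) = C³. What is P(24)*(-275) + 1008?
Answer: -3800592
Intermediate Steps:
P(24)*(-275) + 1008 = 24³*(-275) + 1008 = 13824*(-275) + 1008 = -3801600 + 1008 = -3800592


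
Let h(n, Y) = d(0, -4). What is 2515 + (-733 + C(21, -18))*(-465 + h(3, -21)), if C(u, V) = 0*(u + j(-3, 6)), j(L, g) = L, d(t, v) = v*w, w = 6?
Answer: 360952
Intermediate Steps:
d(t, v) = 6*v (d(t, v) = v*6 = 6*v)
h(n, Y) = -24 (h(n, Y) = 6*(-4) = -24)
C(u, V) = 0 (C(u, V) = 0*(u - 3) = 0*(-3 + u) = 0)
2515 + (-733 + C(21, -18))*(-465 + h(3, -21)) = 2515 + (-733 + 0)*(-465 - 24) = 2515 - 733*(-489) = 2515 + 358437 = 360952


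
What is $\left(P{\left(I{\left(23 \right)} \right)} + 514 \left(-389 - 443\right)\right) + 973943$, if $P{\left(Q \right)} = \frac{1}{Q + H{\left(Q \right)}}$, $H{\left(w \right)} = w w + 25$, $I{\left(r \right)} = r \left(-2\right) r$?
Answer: $\frac{610938633646}{1118331} \approx 5.463 \cdot 10^{5}$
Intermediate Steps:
$I{\left(r \right)} = - 2 r^{2}$ ($I{\left(r \right)} = - 2 r r = - 2 r^{2}$)
$H{\left(w \right)} = 25 + w^{2}$ ($H{\left(w \right)} = w^{2} + 25 = 25 + w^{2}$)
$P{\left(Q \right)} = \frac{1}{25 + Q + Q^{2}}$ ($P{\left(Q \right)} = \frac{1}{Q + \left(25 + Q^{2}\right)} = \frac{1}{25 + Q + Q^{2}}$)
$\left(P{\left(I{\left(23 \right)} \right)} + 514 \left(-389 - 443\right)\right) + 973943 = \left(\frac{1}{25 - 2 \cdot 23^{2} + \left(- 2 \cdot 23^{2}\right)^{2}} + 514 \left(-389 - 443\right)\right) + 973943 = \left(\frac{1}{25 - 1058 + \left(\left(-2\right) 529\right)^{2}} + 514 \left(-832\right)\right) + 973943 = \left(\frac{1}{25 - 1058 + \left(-1058\right)^{2}} - 427648\right) + 973943 = \left(\frac{1}{25 - 1058 + 1119364} - 427648\right) + 973943 = \left(\frac{1}{1118331} - 427648\right) + 973943 = - \frac{478252015487}{1118331} + 973943 = \frac{610938633646}{1118331}$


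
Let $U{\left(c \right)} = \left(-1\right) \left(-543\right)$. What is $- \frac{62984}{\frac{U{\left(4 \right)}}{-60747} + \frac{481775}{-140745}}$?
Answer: $\frac{8975048384346}{489046841} \approx 18352.0$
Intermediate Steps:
$U{\left(c \right)} = 543$
$- \frac{62984}{\frac{U{\left(4 \right)}}{-60747} + \frac{481775}{-140745}} = - \frac{62984}{\frac{543}{-60747} + \frac{481775}{-140745}} = - \frac{62984}{543 \left(- \frac{1}{60747}\right) + 481775 \left(- \frac{1}{140745}\right)} = - \frac{62984}{- \frac{181}{20249} - \frac{96355}{28149}} = - \frac{62984}{- \frac{1956187364}{569989101}} = \left(-62984\right) \left(- \frac{569989101}{1956187364}\right) = \frac{8975048384346}{489046841}$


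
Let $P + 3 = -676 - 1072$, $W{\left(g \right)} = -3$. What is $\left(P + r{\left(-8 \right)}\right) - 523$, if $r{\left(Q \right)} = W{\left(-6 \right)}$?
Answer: $-2277$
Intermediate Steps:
$P = -1751$ ($P = -3 - 1748 = -1751$)
$r{\left(Q \right)} = -3$
$\left(P + r{\left(-8 \right)}\right) - 523 = \left(-1751 - 3\right) - 523 = -1754 - 523 = -2277$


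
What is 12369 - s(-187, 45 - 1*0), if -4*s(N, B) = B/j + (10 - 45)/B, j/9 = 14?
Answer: 6233923/504 ≈ 12369.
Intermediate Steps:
j = 126 (j = 9*14 = 126)
s(N, B) = -B/504 + 35/(4*B) (s(N, B) = -(B/126 + (10 - 45)/B)/4 = -(B*(1/126) - 35/B)/4 = -(B/126 - 35/B)/4 = -(-35/B + B/126)/4 = -B/504 + 35/(4*B))
12369 - s(-187, 45 - 1*0) = 12369 - (4410 - (45 - 1*0)²)/(504*(45 - 1*0)) = 12369 - (4410 - (45 + 0)²)/(504*(45 + 0)) = 12369 - (4410 - 1*45²)/(504*45) = 12369 - (4410 - 1*2025)/(504*45) = 12369 - (4410 - 2025)/(504*45) = 12369 - 2385/(504*45) = 12369 - 1*53/504 = 12369 - 53/504 = 6233923/504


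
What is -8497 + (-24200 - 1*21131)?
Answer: -53828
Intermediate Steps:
-8497 + (-24200 - 1*21131) = -8497 + (-24200 - 21131) = -8497 - 45331 = -53828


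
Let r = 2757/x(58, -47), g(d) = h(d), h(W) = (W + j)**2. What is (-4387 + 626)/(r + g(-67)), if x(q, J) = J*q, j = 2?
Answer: -10252486/11514593 ≈ -0.89039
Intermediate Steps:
h(W) = (2 + W)**2 (h(W) = (W + 2)**2 = (2 + W)**2)
g(d) = (2 + d)**2
r = -2757/2726 (r = 2757/((-47*58)) = 2757/(-2726) = 2757*(-1/2726) = -2757/2726 ≈ -1.0114)
(-4387 + 626)/(r + g(-67)) = (-4387 + 626)/(-2757/2726 + (2 - 67)**2) = -3761/(-2757/2726 + (-65)**2) = -3761/(-2757/2726 + 4225) = -3761/11514593/2726 = -3761*2726/11514593 = -10252486/11514593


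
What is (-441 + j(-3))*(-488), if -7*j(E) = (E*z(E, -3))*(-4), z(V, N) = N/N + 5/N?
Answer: 1502552/7 ≈ 2.1465e+5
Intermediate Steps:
z(V, N) = 1 + 5/N
j(E) = -8*E/21 (j(E) = -E*((5 - 3)/(-3))*(-4)/7 = -E*(-⅓*2)*(-4)/7 = -E*(-⅔)*(-4)/7 = -(-2*E/3)*(-4)/7 = -8*E/21)
(-441 + j(-3))*(-488) = (-441 - 8/21*(-3))*(-488) = (-441 + 8/7)*(-488) = -3079/7*(-488) = 1502552/7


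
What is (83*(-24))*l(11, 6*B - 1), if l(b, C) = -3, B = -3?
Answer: 5976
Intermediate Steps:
(83*(-24))*l(11, 6*B - 1) = (83*(-24))*(-3) = -1992*(-3) = 5976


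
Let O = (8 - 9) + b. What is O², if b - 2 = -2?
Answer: 1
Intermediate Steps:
b = 0 (b = 2 - 2 = 0)
O = -1 (O = (8 - 9) + 0 = -1 + 0 = -1)
O² = (-1)² = 1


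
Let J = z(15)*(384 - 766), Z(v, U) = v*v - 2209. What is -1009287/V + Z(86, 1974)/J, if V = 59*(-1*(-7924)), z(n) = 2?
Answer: -399512595/44647778 ≈ -8.9481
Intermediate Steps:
Z(v, U) = -2209 + v² (Z(v, U) = v² - 2209 = -2209 + v²)
J = -764 (J = 2*(384 - 766) = 2*(-382) = -764)
V = 467516 (V = 59*7924 = 467516)
-1009287/V + Z(86, 1974)/J = -1009287/467516 + (-2209 + 86²)/(-764) = -1009287*1/467516 + (-2209 + 7396)*(-1/764) = -1009287/467516 + 5187*(-1/764) = -1009287/467516 - 5187/764 = -399512595/44647778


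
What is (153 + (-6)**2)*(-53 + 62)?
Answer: 1701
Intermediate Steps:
(153 + (-6)**2)*(-53 + 62) = (153 + 36)*9 = 189*9 = 1701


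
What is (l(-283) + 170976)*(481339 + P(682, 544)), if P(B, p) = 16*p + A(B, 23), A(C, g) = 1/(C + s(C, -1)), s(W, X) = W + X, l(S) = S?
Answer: 114010738226730/1363 ≈ 8.3647e+10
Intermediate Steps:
A(C, g) = 1/(-1 + 2*C) (A(C, g) = 1/(C + (C - 1)) = 1/(C + (-1 + C)) = 1/(-1 + 2*C))
P(B, p) = 1/(-1 + 2*B) + 16*p (P(B, p) = 16*p + 1/(-1 + 2*B) = 1/(-1 + 2*B) + 16*p)
(l(-283) + 170976)*(481339 + P(682, 544)) = (-283 + 170976)*(481339 + (1 + 16*544*(-1 + 2*682))/(-1 + 2*682)) = 170693*(481339 + (1 + 16*544*(-1 + 1364))/(-1 + 1364)) = 170693*(481339 + (1 + 16*544*1363)/1363) = 170693*(481339 + (1 + 11863552)/1363) = 170693*(481339 + (1/1363)*11863553) = 170693*(481339 + 11863553/1363) = 170693*(667928610/1363) = 114010738226730/1363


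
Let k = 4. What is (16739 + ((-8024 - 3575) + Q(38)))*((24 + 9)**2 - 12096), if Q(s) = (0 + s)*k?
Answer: -58249044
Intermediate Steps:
Q(s) = 4*s (Q(s) = (0 + s)*4 = s*4 = 4*s)
(16739 + ((-8024 - 3575) + Q(38)))*((24 + 9)**2 - 12096) = (16739 + ((-8024 - 3575) + 4*38))*((24 + 9)**2 - 12096) = (16739 + (-11599 + 152))*(33**2 - 12096) = (16739 - 11447)*(1089 - 12096) = 5292*(-11007) = -58249044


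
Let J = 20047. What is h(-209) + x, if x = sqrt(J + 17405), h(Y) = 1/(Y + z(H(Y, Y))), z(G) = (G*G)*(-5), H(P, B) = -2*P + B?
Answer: -1/218614 + 2*sqrt(9363) ≈ 193.53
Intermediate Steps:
H(P, B) = B - 2*P
z(G) = -5*G**2 (z(G) = G**2*(-5) = -5*G**2)
h(Y) = 1/(Y - 5*Y**2) (h(Y) = 1/(Y - 5*(Y - 2*Y)**2) = 1/(Y - 5*Y**2))
x = 2*sqrt(9363) (x = sqrt(20047 + 17405) = sqrt(37452) = 2*sqrt(9363) ≈ 193.53)
h(-209) + x = 1/((-209)*(1 - 5*(-209))) + 2*sqrt(9363) = -1/(209*(1 + 1045)) + 2*sqrt(9363) = -1/209/1046 + 2*sqrt(9363) = -1/209*1/1046 + 2*sqrt(9363) = -1/218614 + 2*sqrt(9363)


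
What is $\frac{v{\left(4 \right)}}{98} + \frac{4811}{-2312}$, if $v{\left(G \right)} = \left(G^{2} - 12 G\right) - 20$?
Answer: $- \frac{17403}{6664} \approx -2.6115$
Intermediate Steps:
$v{\left(G \right)} = -20 + G^{2} - 12 G$
$\frac{v{\left(4 \right)}}{98} + \frac{4811}{-2312} = \frac{-20 + 4^{2} - 48}{98} + \frac{4811}{-2312} = \left(-20 + 16 - 48\right) \frac{1}{98} + 4811 \left(- \frac{1}{2312}\right) = \left(-52\right) \frac{1}{98} - \frac{283}{136} = - \frac{26}{49} - \frac{283}{136} = - \frac{17403}{6664}$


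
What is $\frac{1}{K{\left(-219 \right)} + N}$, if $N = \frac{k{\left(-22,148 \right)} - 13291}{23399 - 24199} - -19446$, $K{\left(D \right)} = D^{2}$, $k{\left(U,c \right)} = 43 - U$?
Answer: $\frac{400}{26969413} \approx 1.4832 \cdot 10^{-5}$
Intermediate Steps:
$N = \frac{7785013}{400}$ ($N = \frac{\left(43 - -22\right) - 13291}{23399 - 24199} - -19446 = \frac{\left(43 + 22\right) - 13291}{-800} + 19446 = \left(65 - 13291\right) \left(- \frac{1}{800}\right) + 19446 = \left(-13226\right) \left(- \frac{1}{800}\right) + 19446 = \frac{6613}{400} + 19446 = \frac{7785013}{400} \approx 19463.0$)
$\frac{1}{K{\left(-219 \right)} + N} = \frac{1}{\left(-219\right)^{2} + \frac{7785013}{400}} = \frac{1}{47961 + \frac{7785013}{400}} = \frac{1}{\frac{26969413}{400}} = \frac{400}{26969413}$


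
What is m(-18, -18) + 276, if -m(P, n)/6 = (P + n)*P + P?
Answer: -3504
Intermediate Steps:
m(P, n) = -6*P - 6*P*(P + n) (m(P, n) = -6*((P + n)*P + P) = -6*(P*(P + n) + P) = -6*(P + P*(P + n)) = -6*P - 6*P*(P + n))
m(-18, -18) + 276 = -6*(-18)*(1 - 18 - 18) + 276 = -6*(-18)*(-35) + 276 = -3780 + 276 = -3504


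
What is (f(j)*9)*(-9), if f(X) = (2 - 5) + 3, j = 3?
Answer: 0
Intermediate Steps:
f(X) = 0 (f(X) = -3 + 3 = 0)
(f(j)*9)*(-9) = (0*9)*(-9) = 0*(-9) = 0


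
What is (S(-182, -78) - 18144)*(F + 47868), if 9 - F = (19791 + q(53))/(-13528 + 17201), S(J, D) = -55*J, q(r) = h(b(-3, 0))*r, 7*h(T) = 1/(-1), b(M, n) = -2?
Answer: -1430221047206/3673 ≈ -3.8939e+8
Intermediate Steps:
h(T) = -1/7 (h(T) = (1/7)/(-1) = (1/7)*(-1) = -1/7)
q(r) = -r/7
F = 92915/25711 (F = 9 - (19791 - 1/7*53)/(-13528 + 17201) = 9 - (19791 - 53/7)/3673 = 9 - 138484/(7*3673) = 9 - 1*138484/25711 = 9 - 138484/25711 = 92915/25711 ≈ 3.6138)
(S(-182, -78) - 18144)*(F + 47868) = (-55*(-182) - 18144)*(92915/25711 + 47868) = (10010 - 18144)*(1230827063/25711) = -8134*1230827063/25711 = -1430221047206/3673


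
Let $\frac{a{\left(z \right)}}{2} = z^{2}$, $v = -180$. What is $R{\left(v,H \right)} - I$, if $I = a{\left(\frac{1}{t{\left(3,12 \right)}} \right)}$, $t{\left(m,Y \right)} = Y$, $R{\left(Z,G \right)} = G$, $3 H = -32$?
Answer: $- \frac{769}{72} \approx -10.681$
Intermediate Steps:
$H = - \frac{32}{3}$ ($H = \frac{1}{3} \left(-32\right) = - \frac{32}{3} \approx -10.667$)
$a{\left(z \right)} = 2 z^{2}$
$I = \frac{1}{72}$ ($I = 2 \left(\frac{1}{12}\right)^{2} = \frac{2}{144} = 2 \cdot \frac{1}{144} = \frac{1}{72} \approx 0.013889$)
$R{\left(v,H \right)} - I = - \frac{32}{3} - \frac{1}{72} = - \frac{769}{72}$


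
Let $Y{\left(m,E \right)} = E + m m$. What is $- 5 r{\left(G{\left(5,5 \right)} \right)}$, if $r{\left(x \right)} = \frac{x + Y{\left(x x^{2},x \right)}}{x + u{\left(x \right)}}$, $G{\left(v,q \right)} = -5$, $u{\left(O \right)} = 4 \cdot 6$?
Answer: $- \frac{78075}{19} \approx -4109.2$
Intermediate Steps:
$u{\left(O \right)} = 24$
$Y{\left(m,E \right)} = E + m^{2}$
$r{\left(x \right)} = \frac{x^{6} + 2 x}{24 + x}$ ($r{\left(x \right)} = \frac{x + \left(x + \left(x x^{2}\right)^{2}\right)}{x + 24} = \frac{x + \left(x + \left(x^{3}\right)^{2}\right)}{24 + x} = \frac{x + \left(x + x^{6}\right)}{24 + x} = \frac{x^{6} + 2 x}{24 + x}$)
$- 5 r{\left(G{\left(5,5 \right)} \right)} = - 5 \left(- \frac{5 \left(2 + \left(-5\right)^{5}\right)}{24 - 5}\right) = - 5 \left(- \frac{5 \left(2 - 3125\right)}{19}\right) = - 5 \left(\left(-5\right) \frac{1}{19} \left(-3123\right)\right) = \left(-5\right) \frac{15615}{19} = - \frac{78075}{19}$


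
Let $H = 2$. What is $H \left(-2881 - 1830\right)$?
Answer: $-9422$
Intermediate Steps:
$H \left(-2881 - 1830\right) = 2 \left(-2881 - 1830\right) = 2 \left(-4711\right) = -9422$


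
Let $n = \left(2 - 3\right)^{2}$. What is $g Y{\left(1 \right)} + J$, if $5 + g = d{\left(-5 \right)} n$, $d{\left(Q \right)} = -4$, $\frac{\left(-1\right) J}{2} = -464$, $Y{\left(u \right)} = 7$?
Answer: $865$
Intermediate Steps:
$n = 1$ ($n = \left(-1\right)^{2} = 1$)
$J = 928$ ($J = \left(-2\right) \left(-464\right) = 928$)
$g = -9$ ($g = -5 - 4 = -9$)
$g Y{\left(1 \right)} + J = \left(-9\right) 7 + 928 = -63 + 928 = 865$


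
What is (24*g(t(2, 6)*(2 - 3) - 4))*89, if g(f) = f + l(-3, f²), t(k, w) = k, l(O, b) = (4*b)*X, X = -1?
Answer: -320400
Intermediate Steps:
l(O, b) = -4*b (l(O, b) = (4*b)*(-1) = -4*b)
g(f) = f - 4*f²
(24*g(t(2, 6)*(2 - 3) - 4))*89 = (24*((2*(2 - 3) - 4)*(1 - 4*(2*(2 - 3) - 4))))*89 = (24*((2*(-1) - 4)*(1 - 4*(2*(-1) - 4))))*89 = (24*((-2 - 4)*(1 - 4*(-2 - 4))))*89 = (24*(-6*(1 - 4*(-6))))*89 = (24*(-6*(1 + 24)))*89 = (24*(-6*25))*89 = (24*(-150))*89 = -3600*89 = -320400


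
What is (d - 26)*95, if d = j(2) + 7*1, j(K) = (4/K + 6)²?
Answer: 4275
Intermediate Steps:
j(K) = (6 + 4/K)²
d = 71 (d = 4*(2 + 3*2)²/2² + 7*1 = 4*(¼)*(2 + 6)² + 7 = 4*(¼)*8² + 7 = 4*(¼)*64 + 7 = 64 + 7 = 71)
(d - 26)*95 = (71 - 26)*95 = 45*95 = 4275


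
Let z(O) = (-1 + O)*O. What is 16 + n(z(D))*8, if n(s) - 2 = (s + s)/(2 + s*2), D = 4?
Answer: 512/13 ≈ 39.385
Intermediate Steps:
z(O) = O*(-1 + O)
n(s) = 2 + 2*s/(2 + 2*s) (n(s) = 2 + (s + s)/(2 + s*2) = 2 + (2*s)/(2 + 2*s) = 2 + 2*s/(2 + 2*s))
16 + n(z(D))*8 = 16 + ((2 + 3*(4*(-1 + 4)))/(1 + 4*(-1 + 4)))*8 = 16 + ((2 + 3*(4*3))/(1 + 4*3))*8 = 16 + ((2 + 3*12)/(1 + 12))*8 = 16 + ((2 + 36)/13)*8 = 16 + ((1/13)*38)*8 = 16 + (38/13)*8 = 16 + 304/13 = 512/13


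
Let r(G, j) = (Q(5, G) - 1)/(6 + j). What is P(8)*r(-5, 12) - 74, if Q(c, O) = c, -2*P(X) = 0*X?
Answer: -74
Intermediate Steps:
P(X) = 0 (P(X) = -0*X = -1/2*0 = 0)
r(G, j) = 4/(6 + j) (r(G, j) = (5 - 1)/(6 + j) = 4/(6 + j))
P(8)*r(-5, 12) - 74 = 0*(4/(6 + 12)) - 74 = 0*(4/18) - 74 = 0*(4*(1/18)) - 74 = 0*(2/9) - 74 = 0 - 74 = -74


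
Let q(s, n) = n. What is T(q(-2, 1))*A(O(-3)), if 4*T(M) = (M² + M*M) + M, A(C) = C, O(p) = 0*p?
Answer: 0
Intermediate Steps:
O(p) = 0
T(M) = M²/2 + M/4 (T(M) = ((M² + M*M) + M)/4 = ((M² + M²) + M)/4 = (2*M² + M)/4 = (M + 2*M²)/4 = M²/2 + M/4)
T(q(-2, 1))*A(O(-3)) = ((¼)*1*(1 + 2*1))*0 = ((¼)*1*(1 + 2))*0 = ((¼)*1*3)*0 = (¾)*0 = 0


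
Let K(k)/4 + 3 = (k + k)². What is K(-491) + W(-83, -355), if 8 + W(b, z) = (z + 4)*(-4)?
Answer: 3858680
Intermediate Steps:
W(b, z) = -24 - 4*z (W(b, z) = -8 + (z + 4)*(-4) = -8 + (4 + z)*(-4) = -8 + (-16 - 4*z) = -24 - 4*z)
K(k) = -12 + 16*k² (K(k) = -12 + 4*(k + k)² = -12 + 4*(2*k)² = -12 + 4*(4*k²) = -12 + 16*k²)
K(-491) + W(-83, -355) = (-12 + 16*(-491)²) + (-24 - 4*(-355)) = (-12 + 16*241081) + (-24 + 1420) = (-12 + 3857296) + 1396 = 3857284 + 1396 = 3858680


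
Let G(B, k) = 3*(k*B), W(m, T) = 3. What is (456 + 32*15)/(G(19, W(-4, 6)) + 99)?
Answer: 52/15 ≈ 3.4667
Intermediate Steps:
G(B, k) = 3*B*k (G(B, k) = 3*(B*k) = 3*B*k)
(456 + 32*15)/(G(19, W(-4, 6)) + 99) = (456 + 32*15)/(3*19*3 + 99) = (456 + 480)/(171 + 99) = 936/270 = 936*(1/270) = 52/15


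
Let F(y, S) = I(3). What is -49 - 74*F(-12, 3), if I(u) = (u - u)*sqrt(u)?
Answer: -49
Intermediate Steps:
I(u) = 0 (I(u) = 0*sqrt(u) = 0)
F(y, S) = 0
-49 - 74*F(-12, 3) = -49 - 74*0 = -49 + 0 = -49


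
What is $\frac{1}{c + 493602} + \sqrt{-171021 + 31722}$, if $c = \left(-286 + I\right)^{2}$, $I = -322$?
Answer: $\frac{1}{863266} + i \sqrt{139299} \approx 1.1584 \cdot 10^{-6} + 373.23 i$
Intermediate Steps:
$c = 369664$ ($c = \left(-286 - 322\right)^{2} = \left(-608\right)^{2} = 369664$)
$\frac{1}{c + 493602} + \sqrt{-171021 + 31722} = \frac{1}{369664 + 493602} + \sqrt{-171021 + 31722} = \frac{1}{863266} + \sqrt{-139299} = \frac{1}{863266} + i \sqrt{139299}$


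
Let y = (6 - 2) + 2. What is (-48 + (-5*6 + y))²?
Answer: 5184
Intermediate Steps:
y = 6 (y = 4 + 2 = 6)
(-48 + (-5*6 + y))² = (-48 + (-5*6 + 6))² = (-48 + (-30 + 6))² = (-48 - 24)² = (-72)² = 5184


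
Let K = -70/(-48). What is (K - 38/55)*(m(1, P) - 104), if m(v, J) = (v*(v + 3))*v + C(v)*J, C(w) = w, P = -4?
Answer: -13169/165 ≈ -79.812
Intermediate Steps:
K = 35/24 (K = -70*(-1/48) = 35/24 ≈ 1.4583)
m(v, J) = J*v + v²*(3 + v) (m(v, J) = (v*(v + 3))*v + v*J = (v*(3 + v))*v + J*v = v²*(3 + v) + J*v = J*v + v²*(3 + v))
(K - 38/55)*(m(1, P) - 104) = (35/24 - 38/55)*(1*(-4 + 1² + 3*1) - 104) = (35/24 - 38/55)*(1*(-4 + 1 + 3) - 104) = (35/24 - 1*38/55)*(1*0 - 104) = (35/24 - 38/55)*(0 - 104) = (1013/1320)*(-104) = -13169/165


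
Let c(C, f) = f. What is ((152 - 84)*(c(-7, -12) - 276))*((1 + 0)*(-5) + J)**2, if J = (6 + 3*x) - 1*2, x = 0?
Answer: -19584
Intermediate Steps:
J = 4 (J = (6 + 3*0) - 1*2 = (6 + 0) - 2 = 6 - 2 = 4)
((152 - 84)*(c(-7, -12) - 276))*((1 + 0)*(-5) + J)**2 = ((152 - 84)*(-12 - 276))*((1 + 0)*(-5) + 4)**2 = (68*(-288))*(1*(-5) + 4)**2 = -19584*(-5 + 4)**2 = -19584*(-1)**2 = -19584*1 = -19584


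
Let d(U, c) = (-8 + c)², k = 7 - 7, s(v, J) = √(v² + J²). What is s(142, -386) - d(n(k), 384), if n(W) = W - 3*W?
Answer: -141376 + 2*√42290 ≈ -1.4096e+5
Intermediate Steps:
s(v, J) = √(J² + v²)
k = 0
n(W) = -2*W
s(142, -386) - d(n(k), 384) = √((-386)² + 142²) - (-8 + 384)² = √(148996 + 20164) - 1*376² = √169160 - 1*141376 = 2*√42290 - 141376 = -141376 + 2*√42290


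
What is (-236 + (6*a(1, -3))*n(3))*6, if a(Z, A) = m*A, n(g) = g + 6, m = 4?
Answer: -5304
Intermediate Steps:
n(g) = 6 + g
a(Z, A) = 4*A
(-236 + (6*a(1, -3))*n(3))*6 = (-236 + (6*(4*(-3)))*(6 + 3))*6 = (-236 + (6*(-12))*9)*6 = (-236 - 72*9)*6 = (-236 - 648)*6 = -884*6 = -5304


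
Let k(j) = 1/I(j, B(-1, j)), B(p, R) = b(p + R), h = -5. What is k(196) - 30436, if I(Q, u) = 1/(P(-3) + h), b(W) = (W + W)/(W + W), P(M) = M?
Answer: -30444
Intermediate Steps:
b(W) = 1 (b(W) = (2*W)/((2*W)) = (2*W)*(1/(2*W)) = 1)
B(p, R) = 1
I(Q, u) = -⅛ (I(Q, u) = 1/(-3 - 5) = 1/(-8) = -⅛)
k(j) = -8 (k(j) = 1/(-⅛) = -8)
k(196) - 30436 = -8 - 30436 = -30444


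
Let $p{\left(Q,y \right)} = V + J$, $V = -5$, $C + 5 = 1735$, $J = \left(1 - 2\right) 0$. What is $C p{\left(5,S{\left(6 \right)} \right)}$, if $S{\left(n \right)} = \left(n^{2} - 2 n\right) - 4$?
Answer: $-8650$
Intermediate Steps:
$J = 0$ ($J = \left(-1\right) 0 = 0$)
$C = 1730$ ($C = -5 + 1735 = 1730$)
$S{\left(n \right)} = -4 + n^{2} - 2 n$
$p{\left(Q,y \right)} = -5$ ($p{\left(Q,y \right)} = -5 + 0 = -5$)
$C p{\left(5,S{\left(6 \right)} \right)} = 1730 \left(-5\right) = -8650$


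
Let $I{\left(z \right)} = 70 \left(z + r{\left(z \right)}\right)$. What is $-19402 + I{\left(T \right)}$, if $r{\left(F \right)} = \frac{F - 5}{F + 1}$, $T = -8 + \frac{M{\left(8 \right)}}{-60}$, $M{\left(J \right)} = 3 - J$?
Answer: $- \frac{9873071}{498} \approx -19825.0$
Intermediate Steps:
$T = - \frac{95}{12}$ ($T = -8 + \frac{3 - 8}{-60} = -8 + \left(3 - 8\right) \left(- \frac{1}{60}\right) = -8 - - \frac{1}{12} = -8 + \frac{1}{12} = - \frac{95}{12} \approx -7.9167$)
$r{\left(F \right)} = \frac{-5 + F}{1 + F}$
$I{\left(z \right)} = 70 z + \frac{70 \left(-5 + z\right)}{1 + z}$ ($I{\left(z \right)} = 70 \left(z + \frac{-5 + z}{1 + z}\right) = 70 z + \frac{70 \left(-5 + z\right)}{1 + z}$)
$-19402 + I{\left(T \right)} = -19402 + \frac{70 \left(-5 + \left(- \frac{95}{12}\right)^{2} + 2 \left(- \frac{95}{12}\right)\right)}{1 - \frac{95}{12}} = -19402 + \frac{70 \left(-5 + \frac{9025}{144} - \frac{95}{6}\right)}{- \frac{83}{12}} = -19402 + 70 \left(- \frac{12}{83}\right) \frac{6025}{144} = -19402 - \frac{210875}{498} = - \frac{9873071}{498}$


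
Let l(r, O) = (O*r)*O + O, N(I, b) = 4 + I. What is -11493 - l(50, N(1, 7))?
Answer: -12748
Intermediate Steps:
l(r, O) = O + r*O² (l(r, O) = r*O² + O = O + r*O²)
-11493 - l(50, N(1, 7)) = -11493 - (4 + 1)*(1 + (4 + 1)*50) = -11493 - 5*(1 + 5*50) = -11493 - 5*(1 + 250) = -11493 - 5*251 = -11493 - 1*1255 = -11493 - 1255 = -12748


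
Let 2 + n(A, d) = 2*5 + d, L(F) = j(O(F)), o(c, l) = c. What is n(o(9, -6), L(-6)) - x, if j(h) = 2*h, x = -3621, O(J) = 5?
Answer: 3639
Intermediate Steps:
L(F) = 10 (L(F) = 2*5 = 10)
n(A, d) = 8 + d (n(A, d) = -2 + (2*5 + d) = -2 + (10 + d) = 8 + d)
n(o(9, -6), L(-6)) - x = (8 + 10) - 1*(-3621) = 18 + 3621 = 3639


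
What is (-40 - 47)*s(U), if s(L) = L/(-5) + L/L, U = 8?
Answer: 261/5 ≈ 52.200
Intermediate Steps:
s(L) = 1 - L/5 (s(L) = L*(-⅕) + 1 = -L/5 + 1 = 1 - L/5)
(-40 - 47)*s(U) = (-40 - 47)*(1 - ⅕*8) = -87*(1 - 8/5) = -87*(-⅗) = 261/5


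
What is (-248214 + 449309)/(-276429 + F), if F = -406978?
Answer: -201095/683407 ≈ -0.29425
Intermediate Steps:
(-248214 + 449309)/(-276429 + F) = (-248214 + 449309)/(-276429 - 406978) = 201095/(-683407) = 201095*(-1/683407) = -201095/683407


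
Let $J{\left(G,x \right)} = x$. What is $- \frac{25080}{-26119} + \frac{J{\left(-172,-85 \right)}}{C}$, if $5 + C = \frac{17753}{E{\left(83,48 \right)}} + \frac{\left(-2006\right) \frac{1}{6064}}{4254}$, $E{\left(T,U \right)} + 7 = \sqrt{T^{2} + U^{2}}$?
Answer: $\frac{3304507643459197359271320}{3367351429700512159747249} - \frac{615295701025110240 \sqrt{9193}}{128923443841667451271} \approx 0.52374$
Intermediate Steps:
$E{\left(T,U \right)} = -7 + \sqrt{T^{2} + U^{2}}$
$C = - \frac{64491643}{12898128} + \frac{17753}{-7 + \sqrt{9193}}$ ($C = -5 + \left(\frac{17753}{-7 + \sqrt{83^{2} + 48^{2}}} + \frac{\left(-2006\right) \frac{1}{6064}}{4254}\right) = -5 + \left(\frac{17753}{-7 + \sqrt{6889 + 2304}} + \left(-2006\right) \frac{1}{6064} \cdot \frac{1}{4254}\right) = -5 + \left(\frac{17753}{-7 + \sqrt{9193}} - \frac{1003}{12898128}\right) = -5 - \left(\frac{1003}{12898128} - \frac{17753}{-7 + \sqrt{9193}}\right) = - \frac{64491643}{12898128} + \frac{17753}{-7 + \sqrt{9193}} \approx 194.74$)
$- \frac{25080}{-26119} + \frac{J{\left(-172,-85 \right)}}{C} = - \frac{25080}{-26119} - \frac{85}{\frac{42214653379}{4914186768} + \frac{17753 \sqrt{9193}}{9144}} = \left(-25080\right) \left(- \frac{1}{26119}\right) - \frac{85}{\frac{42214653379}{4914186768} + \frac{17753 \sqrt{9193}}{9144}} = \frac{25080}{26119} - \frac{85}{\frac{42214653379}{4914186768} + \frac{17753 \sqrt{9193}}{9144}}$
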